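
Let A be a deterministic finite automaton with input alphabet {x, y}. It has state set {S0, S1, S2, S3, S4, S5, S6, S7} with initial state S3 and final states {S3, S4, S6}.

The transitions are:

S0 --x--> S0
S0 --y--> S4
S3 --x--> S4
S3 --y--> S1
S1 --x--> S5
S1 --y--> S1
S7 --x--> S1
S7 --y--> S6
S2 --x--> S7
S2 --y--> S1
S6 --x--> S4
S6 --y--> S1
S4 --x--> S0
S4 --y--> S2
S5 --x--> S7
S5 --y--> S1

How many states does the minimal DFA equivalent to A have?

6

Start with accepting vs non-accepting: {S3,S4,S6} | {S0,S1,S2,S5,S7}.
Refine {S3,S4,S6} on symbol x: members go to different blocks, giving {S3,S6} and {S4}.
Refine {S0,S1,S2,S5,S7} on symbol y: members go to different blocks, giving {S1,S2,S5} and {S0} and {S7}.
Split {S1,S2,S5} by δ(·,x) → {S2,S5} and {S1}.
The partition is now stable with 6 blocks: {S3,S6} | {S2,S5} | {S4} | {S0} | {S7} | {S1}.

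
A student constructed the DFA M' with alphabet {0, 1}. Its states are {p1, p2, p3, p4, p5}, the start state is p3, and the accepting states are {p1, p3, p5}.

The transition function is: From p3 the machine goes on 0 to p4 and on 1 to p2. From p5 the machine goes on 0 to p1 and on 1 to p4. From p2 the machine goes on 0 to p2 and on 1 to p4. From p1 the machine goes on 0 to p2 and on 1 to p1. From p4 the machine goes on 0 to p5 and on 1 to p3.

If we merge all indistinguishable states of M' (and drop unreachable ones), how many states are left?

5

All states are reachable from the start state.
P0 = {p1,p3,p5} | {p2,p4}.
Split {p1,p3,p5} by δ(·,0) → {p1,p3} and {p5}.
Split {p1,p3} by δ(·,1) → {p1} and {p3}.
On input 0, block {p2,p4} splits into {p2} and {p4}.
No further refinement is possible. Final partition (5 blocks): {p1} | {p2} | {p5} | {p3} | {p4}.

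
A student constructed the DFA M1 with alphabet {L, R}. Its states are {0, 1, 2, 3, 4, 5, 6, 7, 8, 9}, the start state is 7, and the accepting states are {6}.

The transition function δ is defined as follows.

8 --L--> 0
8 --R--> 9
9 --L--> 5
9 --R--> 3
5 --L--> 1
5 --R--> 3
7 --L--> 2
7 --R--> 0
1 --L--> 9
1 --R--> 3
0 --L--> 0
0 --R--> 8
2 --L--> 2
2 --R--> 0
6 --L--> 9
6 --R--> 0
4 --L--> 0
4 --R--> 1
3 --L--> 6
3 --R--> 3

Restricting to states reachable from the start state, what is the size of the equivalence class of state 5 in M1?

States {4} cannot be reached from the start state, so discard them.
P0 = {6} | {0,1,2,3,5,7,8,9}.
Refine {0,1,2,3,5,7,8,9} on symbol L: members go to different blocks, giving {0,1,2,5,7,8,9} and {3}.
Split {0,1,2,5,7,8,9} by δ(·,R) → {0,2,7,8} and {1,5,9}.
On input R, block {0,2,7,8} splits into {0,2,7} and {8}.
On input R, block {0,2,7} splits into {2,7} and {0}.
No further refinement is possible. Final partition (6 blocks): {6} | {2,7} | {3} | {1,5,9} | {8} | {0}.
The equivalence class containing 5 is {1,5,9}, of size 3.

3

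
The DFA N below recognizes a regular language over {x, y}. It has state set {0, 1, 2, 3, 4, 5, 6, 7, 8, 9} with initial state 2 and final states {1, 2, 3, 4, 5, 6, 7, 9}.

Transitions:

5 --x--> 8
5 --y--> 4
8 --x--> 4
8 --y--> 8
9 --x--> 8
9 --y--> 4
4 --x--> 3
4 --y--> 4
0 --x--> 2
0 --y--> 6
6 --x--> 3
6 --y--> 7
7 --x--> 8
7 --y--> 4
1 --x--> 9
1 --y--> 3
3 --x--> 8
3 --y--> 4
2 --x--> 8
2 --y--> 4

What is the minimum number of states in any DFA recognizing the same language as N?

First remove the unreachable states {0,1,5,6,7,9}; 4 states remain.
P0 = {2,3,4} | {8}.
Split {2,3,4} by δ(·,x) → {2,3} and {4}.
Stable partition: {2,3} | {8} | {4} — 3 equivalence classes.

3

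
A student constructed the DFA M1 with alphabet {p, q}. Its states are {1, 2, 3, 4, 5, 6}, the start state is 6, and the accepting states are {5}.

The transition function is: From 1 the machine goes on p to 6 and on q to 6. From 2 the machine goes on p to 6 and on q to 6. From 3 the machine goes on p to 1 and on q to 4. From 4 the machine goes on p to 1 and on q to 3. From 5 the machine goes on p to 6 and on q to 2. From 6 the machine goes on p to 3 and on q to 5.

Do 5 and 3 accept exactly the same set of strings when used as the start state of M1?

No

Every state is reachable, so we keep all 6.
Initial partition by acceptance: {5} | {1,2,3,4,6}.
Split {1,2,3,4,6} by δ(·,q) → {1,2,3,4} and {6}.
Refine {1,2,3,4} on symbol p: members go to different blocks, giving {1,2} and {3,4}.
Stable partition: {5} | {1,2} | {6} | {3,4} — 4 equivalence classes.
5 and 3 end up in different blocks, so they are distinguishable. For instance, the string 'ε' is accepted from only 5.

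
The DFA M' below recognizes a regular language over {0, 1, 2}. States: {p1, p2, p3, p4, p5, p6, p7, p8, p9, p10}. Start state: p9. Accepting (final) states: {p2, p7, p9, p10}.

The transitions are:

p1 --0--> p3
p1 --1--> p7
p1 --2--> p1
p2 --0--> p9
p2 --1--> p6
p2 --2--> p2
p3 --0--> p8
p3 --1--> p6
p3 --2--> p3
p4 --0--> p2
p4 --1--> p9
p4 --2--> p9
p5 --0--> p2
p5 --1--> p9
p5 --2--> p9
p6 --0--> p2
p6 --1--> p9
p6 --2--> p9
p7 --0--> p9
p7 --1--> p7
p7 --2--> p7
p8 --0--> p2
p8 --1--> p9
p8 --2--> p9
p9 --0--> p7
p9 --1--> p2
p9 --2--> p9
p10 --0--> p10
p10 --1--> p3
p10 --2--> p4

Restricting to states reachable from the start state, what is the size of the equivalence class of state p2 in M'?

Reachable states from the start: {p2,p6,p7,p9}. Unreachable: {p1,p3,p4,p5,p8,p10} — drop them.
P0 = {p2,p7,p9} | {p6}.
On input 1, block {p2,p7,p9} splits into {p7,p9} and {p2}.
On input 1, block {p7,p9} splits into {p7} and {p9}.
Stable partition: {p7} | {p6} | {p2} | {p9} — 4 equivalence classes.
State p2 belongs to the block {p2}, which has 1 states.

1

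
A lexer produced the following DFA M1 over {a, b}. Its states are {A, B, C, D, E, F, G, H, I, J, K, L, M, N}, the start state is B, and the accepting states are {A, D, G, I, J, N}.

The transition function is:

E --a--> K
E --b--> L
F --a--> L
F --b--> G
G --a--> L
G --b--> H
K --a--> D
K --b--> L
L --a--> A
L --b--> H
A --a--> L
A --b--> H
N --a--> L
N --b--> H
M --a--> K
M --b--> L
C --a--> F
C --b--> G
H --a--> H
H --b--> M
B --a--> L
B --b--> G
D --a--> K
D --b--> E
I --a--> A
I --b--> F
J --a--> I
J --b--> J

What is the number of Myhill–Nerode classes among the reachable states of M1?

First remove the unreachable states {C,F,I,J,N}; 9 states remain.
Start with accepting vs non-accepting: {A,D,G} | {B,E,H,K,L,M}.
On input a, block {B,E,H,K,L,M} splits into {B,E,H,M} and {K,L}.
On input a, block {B,E,H,M} splits into {B,E,M} and {H}.
On input b, block {A,D,G} splits into {A,G} and {D}.
Split {B,E,M} by δ(·,b) → {E,M} and {B}.
On input a, block {K,L} splits into {K} and {L}.
No further refinement is possible. Final partition (7 blocks): {A,G} | {E,M} | {K} | {H} | {D} | {B} | {L}.

7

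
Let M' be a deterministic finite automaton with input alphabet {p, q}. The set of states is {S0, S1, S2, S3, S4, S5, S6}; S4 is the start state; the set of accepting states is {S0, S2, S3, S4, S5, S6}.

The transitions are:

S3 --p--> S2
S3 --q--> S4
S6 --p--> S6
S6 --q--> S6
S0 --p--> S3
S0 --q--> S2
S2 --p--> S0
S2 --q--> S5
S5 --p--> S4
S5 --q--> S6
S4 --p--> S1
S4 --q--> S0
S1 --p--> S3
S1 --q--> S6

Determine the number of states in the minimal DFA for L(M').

All states are reachable from the start state.
Start with accepting vs non-accepting: {S0,S2,S3,S4,S5,S6} | {S1}.
Split {S0,S2,S3,S4,S5,S6} by δ(·,p) → {S0,S2,S3,S5,S6} and {S4}.
Refine {S0,S2,S3,S5,S6} on symbol p: members go to different blocks, giving {S0,S2,S3,S6} and {S5}.
Refine {S0,S2,S3,S6} on symbol q: members go to different blocks, giving {S0,S6} and {S2} and {S3}.
On input p, block {S0,S6} splits into {S0} and {S6}.
Stable partition: {S0} | {S1} | {S4} | {S5} | {S2} | {S3} | {S6} — 7 equivalence classes.

7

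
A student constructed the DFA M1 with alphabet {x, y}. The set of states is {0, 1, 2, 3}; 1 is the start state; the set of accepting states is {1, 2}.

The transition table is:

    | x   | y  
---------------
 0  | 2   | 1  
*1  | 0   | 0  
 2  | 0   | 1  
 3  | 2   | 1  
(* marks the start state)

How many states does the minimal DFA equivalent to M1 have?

3

Reachable states from the start: {0,1,2}. Unreachable: {3} — drop them.
Start with accepting vs non-accepting: {1,2} | {0}.
On input y, block {1,2} splits into {1} and {2}.
The partition is now stable with 3 blocks: {1} | {0} | {2}.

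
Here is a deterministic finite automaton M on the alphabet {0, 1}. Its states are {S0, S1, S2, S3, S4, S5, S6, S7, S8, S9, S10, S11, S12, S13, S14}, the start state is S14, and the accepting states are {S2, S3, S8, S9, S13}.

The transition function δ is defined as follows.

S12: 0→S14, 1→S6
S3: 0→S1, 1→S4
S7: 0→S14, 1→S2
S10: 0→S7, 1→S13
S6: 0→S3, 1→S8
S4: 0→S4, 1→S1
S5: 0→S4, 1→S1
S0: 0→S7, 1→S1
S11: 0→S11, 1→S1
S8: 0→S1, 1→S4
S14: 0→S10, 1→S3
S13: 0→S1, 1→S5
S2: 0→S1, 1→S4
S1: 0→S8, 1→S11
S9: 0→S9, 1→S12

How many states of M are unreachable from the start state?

Starting at S14 and following transitions, the reachable set is {S1, S2, S3, S4, S5, S7, S8, S10, S11, S13, S14}. That leaves S0, S6, S9, S12 unreachable — 4 in total.

4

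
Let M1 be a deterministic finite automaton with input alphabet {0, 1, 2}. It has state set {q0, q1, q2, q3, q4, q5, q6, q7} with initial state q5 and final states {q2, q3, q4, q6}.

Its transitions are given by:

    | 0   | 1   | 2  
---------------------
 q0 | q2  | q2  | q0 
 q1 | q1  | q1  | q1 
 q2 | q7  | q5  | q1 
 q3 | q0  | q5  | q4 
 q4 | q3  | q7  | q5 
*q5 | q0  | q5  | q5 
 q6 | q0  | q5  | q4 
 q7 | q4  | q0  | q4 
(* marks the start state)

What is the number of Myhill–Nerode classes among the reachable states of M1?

7

Reachable states from the start: {q0,q1,q2,q3,q4,q5,q7}. Unreachable: {q6} — drop them.
Start with accepting vs non-accepting: {q2,q3,q4} | {q0,q1,q5,q7}.
Refine {q2,q3,q4} on symbol 0: members go to different blocks, giving {q2,q3} and {q4}.
Split {q2,q3} by δ(·,2) → {q2} and {q3}.
On input 0, block {q0,q1,q5,q7} splits into {q1,q5} and {q0} and {q7}.
On input 0, block {q1,q5} splits into {q1} and {q5}.
Stable partition: {q2} | {q1} | {q4} | {q3} | {q0} | {q7} | {q5} — 7 equivalence classes.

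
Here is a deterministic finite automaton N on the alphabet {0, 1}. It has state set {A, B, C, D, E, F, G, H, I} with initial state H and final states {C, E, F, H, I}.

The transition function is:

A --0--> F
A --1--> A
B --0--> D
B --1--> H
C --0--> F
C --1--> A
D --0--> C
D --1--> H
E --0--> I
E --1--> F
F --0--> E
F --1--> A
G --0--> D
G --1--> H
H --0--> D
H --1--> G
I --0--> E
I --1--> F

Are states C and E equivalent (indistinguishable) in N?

No

States {B} cannot be reached from the start state, so discard them.
Start with accepting vs non-accepting: {C,E,F,H,I} | {A,D,G}.
On input 0, block {C,E,F,H,I} splits into {C,E,F,I} and {H}.
On input 1, block {C,E,F,I} splits into {C,F} and {E,I}.
Refine {C,F} on symbol 0: members go to different blocks, giving {C} and {F}.
Refine {A,D,G} on symbol 0: members go to different blocks, giving {A} and {D} and {G}.
No further refinement is possible. Final partition (7 blocks): {C} | {A} | {H} | {E,I} | {F} | {D} | {G}.
C and E end up in different blocks, so they are distinguishable. For instance, the string '1' is accepted from only E.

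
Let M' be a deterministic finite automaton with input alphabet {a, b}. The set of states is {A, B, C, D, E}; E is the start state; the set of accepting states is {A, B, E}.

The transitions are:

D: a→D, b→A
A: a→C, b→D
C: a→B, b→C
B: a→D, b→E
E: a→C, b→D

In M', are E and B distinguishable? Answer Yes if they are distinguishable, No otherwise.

Start with accepting vs non-accepting: {A,B,E} | {C,D}.
Split {A,B,E} by δ(·,b) → {A,E} and {B}.
Split {C,D} by δ(·,a) → {C} and {D}.
The partition is now stable with 4 blocks: {A,E} | {C} | {B} | {D}.
E and B end up in different blocks, so they are distinguishable. For instance, the string 'b' is accepted from only B.

Yes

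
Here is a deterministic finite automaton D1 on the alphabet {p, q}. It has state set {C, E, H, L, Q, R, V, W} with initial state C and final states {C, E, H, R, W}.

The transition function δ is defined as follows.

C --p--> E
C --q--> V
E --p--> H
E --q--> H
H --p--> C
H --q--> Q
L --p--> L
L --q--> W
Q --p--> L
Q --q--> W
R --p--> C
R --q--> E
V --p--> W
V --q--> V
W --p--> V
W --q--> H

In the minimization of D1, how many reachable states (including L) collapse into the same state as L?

Reachable states from the start: {C,E,H,L,Q,V,W}. Unreachable: {R} — drop them.
P0 = {C,E,H,W} | {L,Q,V}.
Refine {C,E,H,W} on symbol p: members go to different blocks, giving {C,E,H} and {W}.
On input q, block {C,E,H} splits into {C,H} and {E}.
Refine {C,H} on symbol p: members go to different blocks, giving {C} and {H}.
On input p, block {L,Q,V} splits into {L,Q} and {V}.
Stable partition: {C} | {L,Q} | {W} | {E} | {H} | {V} — 6 equivalence classes.
State L belongs to the block {L,Q}, which has 2 states.

2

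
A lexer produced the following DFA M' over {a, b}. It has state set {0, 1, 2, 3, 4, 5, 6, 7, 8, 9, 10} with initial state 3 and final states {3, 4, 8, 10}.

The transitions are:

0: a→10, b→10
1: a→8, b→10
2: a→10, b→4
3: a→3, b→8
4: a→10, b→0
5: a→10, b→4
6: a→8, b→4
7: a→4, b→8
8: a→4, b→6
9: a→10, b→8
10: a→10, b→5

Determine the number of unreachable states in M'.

4

No path from 3 leads to 1, 2, 7, 9; the other 7 states are all reachable.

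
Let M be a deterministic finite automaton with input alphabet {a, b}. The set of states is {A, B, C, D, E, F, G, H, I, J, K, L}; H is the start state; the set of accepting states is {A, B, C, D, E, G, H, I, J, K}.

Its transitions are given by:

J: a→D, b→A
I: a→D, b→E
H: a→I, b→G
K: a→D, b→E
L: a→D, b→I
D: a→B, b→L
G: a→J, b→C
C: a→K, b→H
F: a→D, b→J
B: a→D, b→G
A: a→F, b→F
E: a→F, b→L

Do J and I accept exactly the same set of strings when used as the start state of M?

Yes

All states are reachable from the start state.
P0 = {A,B,C,D,E,G,H,I,J,K} | {F,L}.
Split {A,B,C,D,E,G,H,I,J,K} by δ(·,a) → {B,C,D,G,H,I,J,K} and {A,E}.
On input b, block {B,C,D,G,H,I,J,K} splits into {B,C,G,H} and {I,J,K} and {D}.
Refine {B,C,G,H} on symbol a: members go to different blocks, giving {C,G,H} and {B}.
The partition is now stable with 6 blocks: {C,G,H} | {F,L} | {A,E} | {I,J,K} | {D} | {B}.
J and I lie in the same block of the stable partition, so they are equivalent — no string distinguishes them.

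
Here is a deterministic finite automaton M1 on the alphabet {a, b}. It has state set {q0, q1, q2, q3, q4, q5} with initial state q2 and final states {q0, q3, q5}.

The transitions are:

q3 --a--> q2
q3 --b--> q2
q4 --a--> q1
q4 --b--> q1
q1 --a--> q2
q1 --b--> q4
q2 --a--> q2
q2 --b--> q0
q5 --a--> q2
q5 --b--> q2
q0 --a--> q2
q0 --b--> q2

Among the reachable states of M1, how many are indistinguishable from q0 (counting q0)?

1

States {q1,q3,q4,q5} cannot be reached from the start state, so discard them.
P0 = {q0} | {q2}.
No further refinement is possible. Final partition (2 blocks): {q0} | {q2}.
The equivalence class containing q0 is {q0}, of size 1.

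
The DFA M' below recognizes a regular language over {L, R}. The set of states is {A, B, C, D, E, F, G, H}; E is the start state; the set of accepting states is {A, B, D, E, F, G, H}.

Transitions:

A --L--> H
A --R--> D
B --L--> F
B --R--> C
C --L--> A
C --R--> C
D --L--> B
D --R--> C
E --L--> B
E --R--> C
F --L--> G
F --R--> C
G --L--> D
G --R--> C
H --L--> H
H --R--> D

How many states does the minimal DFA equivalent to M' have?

3

Every state is reachable, so we keep all 8.
P0 = {A,B,D,E,F,G,H} | {C}.
Refine {A,B,D,E,F,G,H} on symbol R: members go to different blocks, giving {B,D,E,F,G} and {A,H}.
Stable partition: {B,D,E,F,G} | {C} | {A,H} — 3 equivalence classes.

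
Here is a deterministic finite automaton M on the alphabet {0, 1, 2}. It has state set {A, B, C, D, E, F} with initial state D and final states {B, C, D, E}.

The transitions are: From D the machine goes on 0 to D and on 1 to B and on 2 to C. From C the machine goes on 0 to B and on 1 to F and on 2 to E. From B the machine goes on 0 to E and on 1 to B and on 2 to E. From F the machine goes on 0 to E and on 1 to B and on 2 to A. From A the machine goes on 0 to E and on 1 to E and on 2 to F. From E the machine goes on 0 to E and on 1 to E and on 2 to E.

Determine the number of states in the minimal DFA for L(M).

4

Every state is reachable, so we keep all 6.
P0 = {B,C,D,E} | {A,F}.
Refine {B,C,D,E} on symbol 1: members go to different blocks, giving {B,D,E} and {C}.
On input 2, block {B,D,E} splits into {B,E} and {D}.
No further refinement is possible. Final partition (4 blocks): {B,E} | {A,F} | {C} | {D}.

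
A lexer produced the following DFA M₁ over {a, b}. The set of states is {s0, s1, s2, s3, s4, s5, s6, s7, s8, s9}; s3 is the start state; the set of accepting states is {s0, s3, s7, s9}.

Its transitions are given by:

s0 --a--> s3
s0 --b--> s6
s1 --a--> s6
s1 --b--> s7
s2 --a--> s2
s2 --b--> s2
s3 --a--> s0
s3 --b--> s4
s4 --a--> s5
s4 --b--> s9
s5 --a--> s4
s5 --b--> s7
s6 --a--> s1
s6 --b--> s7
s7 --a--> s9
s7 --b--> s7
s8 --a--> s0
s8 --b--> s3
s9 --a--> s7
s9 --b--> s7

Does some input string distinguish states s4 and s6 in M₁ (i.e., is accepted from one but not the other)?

First remove the unreachable states {s2,s8}; 8 states remain.
Start with accepting vs non-accepting: {s0,s3,s7,s9} | {s1,s4,s5,s6}.
On input b, block {s0,s3,s7,s9} splits into {s0,s3} and {s7,s9}.
The partition is now stable with 3 blocks: {s0,s3} | {s1,s4,s5,s6} | {s7,s9}.
s4 and s6 lie in the same block of the stable partition, so they are equivalent — no string distinguishes them.

No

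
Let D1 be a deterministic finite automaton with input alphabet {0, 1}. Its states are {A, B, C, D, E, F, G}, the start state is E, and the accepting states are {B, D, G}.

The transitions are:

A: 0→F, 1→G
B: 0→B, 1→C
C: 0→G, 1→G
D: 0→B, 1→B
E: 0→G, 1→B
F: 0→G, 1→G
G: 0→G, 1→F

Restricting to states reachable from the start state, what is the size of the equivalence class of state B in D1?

2

Reachable states from the start: {B,C,E,F,G}. Unreachable: {A,D} — drop them.
Start with accepting vs non-accepting: {B,G} | {C,E,F}.
The partition is now stable with 2 blocks: {B,G} | {C,E,F}.
State B belongs to the block {B,G}, which has 2 states.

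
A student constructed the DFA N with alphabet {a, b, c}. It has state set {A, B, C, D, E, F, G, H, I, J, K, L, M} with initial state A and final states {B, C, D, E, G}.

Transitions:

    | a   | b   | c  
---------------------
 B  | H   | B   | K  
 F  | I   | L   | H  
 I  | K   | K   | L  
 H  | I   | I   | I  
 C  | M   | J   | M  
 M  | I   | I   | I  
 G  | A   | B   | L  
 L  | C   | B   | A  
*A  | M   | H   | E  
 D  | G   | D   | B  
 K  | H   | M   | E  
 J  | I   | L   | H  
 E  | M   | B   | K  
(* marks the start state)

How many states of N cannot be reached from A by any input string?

3

BFS from A reaches {A, B, C, E, H, I, J, K, L, M}; the 3 state(s) D, F, G are never visited.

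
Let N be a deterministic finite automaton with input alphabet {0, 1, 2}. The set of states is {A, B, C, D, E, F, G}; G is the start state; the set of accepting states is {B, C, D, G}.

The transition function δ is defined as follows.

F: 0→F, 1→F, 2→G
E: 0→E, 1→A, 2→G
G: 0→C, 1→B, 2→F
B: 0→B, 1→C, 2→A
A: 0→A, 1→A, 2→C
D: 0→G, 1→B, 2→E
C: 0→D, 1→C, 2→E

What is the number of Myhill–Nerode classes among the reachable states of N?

2

All states are reachable from the start state.
Start with accepting vs non-accepting: {B,C,D,G} | {A,E,F}.
The partition is now stable with 2 blocks: {B,C,D,G} | {A,E,F}.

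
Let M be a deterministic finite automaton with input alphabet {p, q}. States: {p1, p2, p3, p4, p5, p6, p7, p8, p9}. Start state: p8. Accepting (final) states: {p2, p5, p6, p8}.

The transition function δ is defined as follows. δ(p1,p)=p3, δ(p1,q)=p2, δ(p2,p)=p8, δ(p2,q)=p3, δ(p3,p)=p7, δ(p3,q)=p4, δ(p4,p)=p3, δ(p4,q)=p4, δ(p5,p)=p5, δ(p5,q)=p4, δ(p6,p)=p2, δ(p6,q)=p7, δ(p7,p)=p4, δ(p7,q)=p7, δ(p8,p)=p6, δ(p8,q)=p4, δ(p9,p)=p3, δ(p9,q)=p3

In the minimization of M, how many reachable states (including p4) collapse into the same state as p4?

3

States {p1,p5,p9} cannot be reached from the start state, so discard them.
P0 = {p2,p6,p8} | {p3,p4,p7}.
No further refinement is possible. Final partition (2 blocks): {p2,p6,p8} | {p3,p4,p7}.
State p4 belongs to the block {p3,p4,p7}, which has 3 states.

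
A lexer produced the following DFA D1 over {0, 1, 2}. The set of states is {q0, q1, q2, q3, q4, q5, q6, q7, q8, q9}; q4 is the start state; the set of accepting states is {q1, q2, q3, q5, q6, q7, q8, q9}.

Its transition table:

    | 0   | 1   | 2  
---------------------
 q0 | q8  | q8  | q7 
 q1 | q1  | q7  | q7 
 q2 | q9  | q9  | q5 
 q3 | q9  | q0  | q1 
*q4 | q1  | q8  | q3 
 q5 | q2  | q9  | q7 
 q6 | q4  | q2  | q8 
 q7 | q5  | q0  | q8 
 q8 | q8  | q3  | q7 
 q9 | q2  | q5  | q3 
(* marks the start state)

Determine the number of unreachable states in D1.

1

BFS from q4 reaches {q0, q1, q2, q3, q4, q5, q7, q8, q9}; the 1 state(s) q6 are never visited.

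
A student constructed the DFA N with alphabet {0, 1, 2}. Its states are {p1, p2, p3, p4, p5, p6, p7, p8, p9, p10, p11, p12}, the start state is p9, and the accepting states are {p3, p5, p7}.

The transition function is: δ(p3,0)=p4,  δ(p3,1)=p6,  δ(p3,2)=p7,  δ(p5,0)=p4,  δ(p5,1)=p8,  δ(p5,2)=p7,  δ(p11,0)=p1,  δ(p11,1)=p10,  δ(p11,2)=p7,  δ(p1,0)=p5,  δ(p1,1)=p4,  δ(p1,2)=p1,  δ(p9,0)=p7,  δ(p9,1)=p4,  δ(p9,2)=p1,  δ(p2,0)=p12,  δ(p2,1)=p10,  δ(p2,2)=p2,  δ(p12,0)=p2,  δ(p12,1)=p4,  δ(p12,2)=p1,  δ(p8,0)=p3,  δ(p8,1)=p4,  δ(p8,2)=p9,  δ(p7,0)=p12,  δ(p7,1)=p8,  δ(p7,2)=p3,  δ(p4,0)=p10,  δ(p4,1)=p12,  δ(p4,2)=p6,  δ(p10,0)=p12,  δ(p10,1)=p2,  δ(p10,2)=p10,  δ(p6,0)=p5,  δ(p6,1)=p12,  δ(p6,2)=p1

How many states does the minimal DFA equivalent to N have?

4

States {p11} cannot be reached from the start state, so discard them.
Initial partition by acceptance: {p3,p5,p7} | {p1,p2,p4,p6,p8,p9,p10,p12}.
Refine {p1,p2,p4,p6,p8,p9,p10,p12} on symbol 0: members go to different blocks, giving {p1,p6,p8,p9} and {p2,p4,p10,p12}.
Refine {p2,p4,p10,p12} on symbol 2: members go to different blocks, giving {p2,p10} and {p4,p12}.
The partition is now stable with 4 blocks: {p3,p5,p7} | {p1,p6,p8,p9} | {p2,p10} | {p4,p12}.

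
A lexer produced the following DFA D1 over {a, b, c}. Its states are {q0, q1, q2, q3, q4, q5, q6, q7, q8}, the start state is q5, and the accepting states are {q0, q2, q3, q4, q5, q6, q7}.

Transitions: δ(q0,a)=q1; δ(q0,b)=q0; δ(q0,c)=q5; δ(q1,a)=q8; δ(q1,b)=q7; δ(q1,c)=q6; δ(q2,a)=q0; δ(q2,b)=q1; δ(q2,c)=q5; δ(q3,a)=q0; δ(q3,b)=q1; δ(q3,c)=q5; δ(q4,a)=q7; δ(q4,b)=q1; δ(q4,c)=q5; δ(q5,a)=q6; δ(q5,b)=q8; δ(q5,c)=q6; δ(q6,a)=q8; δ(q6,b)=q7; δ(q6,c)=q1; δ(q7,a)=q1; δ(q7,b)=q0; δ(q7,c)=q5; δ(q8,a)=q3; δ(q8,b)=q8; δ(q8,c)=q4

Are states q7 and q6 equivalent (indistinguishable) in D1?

States {q2} cannot be reached from the start state, so discard them.
Initial partition by acceptance: {q0,q3,q4,q5,q6,q7} | {q1,q8}.
On input a, block {q0,q3,q4,q5,q6,q7} splits into {q0,q6,q7} and {q3,q4,q5}.
On input c, block {q0,q6,q7} splits into {q0,q7} and {q6}.
On input a, block {q1,q8} splits into {q1} and {q8}.
On input a, block {q3,q4,q5} splits into {q3,q4} and {q5}.
Stable partition: {q0,q7} | {q1} | {q3,q4} | {q6} | {q8} | {q5} — 6 equivalence classes.
q7 and q6 end up in different blocks, so they are distinguishable. For instance, the string 'c' is accepted from only q7.

No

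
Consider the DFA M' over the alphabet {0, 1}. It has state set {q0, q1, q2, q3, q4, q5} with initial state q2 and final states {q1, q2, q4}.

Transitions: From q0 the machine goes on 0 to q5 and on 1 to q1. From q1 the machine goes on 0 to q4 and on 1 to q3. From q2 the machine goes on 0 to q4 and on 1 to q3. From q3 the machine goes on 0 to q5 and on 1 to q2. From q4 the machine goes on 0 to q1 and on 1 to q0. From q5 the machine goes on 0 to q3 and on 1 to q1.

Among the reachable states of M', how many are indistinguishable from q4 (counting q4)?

3

Initial partition by acceptance: {q1,q2,q4} | {q0,q3,q5}.
The partition is now stable with 2 blocks: {q1,q2,q4} | {q0,q3,q5}.
State q4 belongs to the block {q1,q2,q4}, which has 3 states.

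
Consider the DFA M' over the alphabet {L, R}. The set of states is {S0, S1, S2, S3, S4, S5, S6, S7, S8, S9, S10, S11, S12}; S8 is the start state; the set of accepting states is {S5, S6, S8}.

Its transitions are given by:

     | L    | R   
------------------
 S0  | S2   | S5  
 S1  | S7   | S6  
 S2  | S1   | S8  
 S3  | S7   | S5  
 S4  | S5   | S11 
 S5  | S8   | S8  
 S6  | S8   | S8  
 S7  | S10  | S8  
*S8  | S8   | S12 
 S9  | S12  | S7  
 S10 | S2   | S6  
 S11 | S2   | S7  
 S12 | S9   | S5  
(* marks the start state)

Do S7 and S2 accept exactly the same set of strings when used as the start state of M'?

States {S0,S3,S4,S11} cannot be reached from the start state, so discard them.
Start with accepting vs non-accepting: {S5,S6,S8} | {S1,S2,S7,S9,S10,S12}.
Refine {S5,S6,S8} on symbol R: members go to different blocks, giving {S5,S6} and {S8}.
Split {S1,S2,S7,S9,S10,S12} by δ(·,R) → {S1,S10,S12} and {S2,S7} and {S9}.
Refine {S1,S10,S12} on symbol L: members go to different blocks, giving {S1,S10} and {S12}.
No further refinement is possible. Final partition (6 blocks): {S5,S6} | {S1,S10} | {S8} | {S2,S7} | {S9} | {S12}.
S7 and S2 lie in the same block of the stable partition, so they are equivalent — no string distinguishes them.

Yes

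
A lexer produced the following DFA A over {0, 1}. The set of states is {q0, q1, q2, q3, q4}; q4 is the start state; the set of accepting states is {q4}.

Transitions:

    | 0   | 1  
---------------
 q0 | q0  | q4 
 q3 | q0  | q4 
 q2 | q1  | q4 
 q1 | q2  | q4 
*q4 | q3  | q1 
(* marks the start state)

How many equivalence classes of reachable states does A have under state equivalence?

All states are reachable from the start state.
Initial partition by acceptance: {q4} | {q0,q1,q2,q3}.
No further refinement is possible. Final partition (2 blocks): {q4} | {q0,q1,q2,q3}.

2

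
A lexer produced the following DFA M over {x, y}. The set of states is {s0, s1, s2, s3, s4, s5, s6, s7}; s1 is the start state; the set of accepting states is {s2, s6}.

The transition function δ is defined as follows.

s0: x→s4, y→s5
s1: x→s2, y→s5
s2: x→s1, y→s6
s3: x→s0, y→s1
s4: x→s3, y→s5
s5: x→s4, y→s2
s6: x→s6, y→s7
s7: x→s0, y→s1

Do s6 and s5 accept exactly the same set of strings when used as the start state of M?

No

Start with accepting vs non-accepting: {s2,s6} | {s0,s1,s3,s4,s5,s7}.
Split {s2,s6} by δ(·,x) → {s2} and {s6}.
Split {s0,s1,s3,s4,s5,s7} by δ(·,x) → {s0,s3,s4,s5,s7} and {s1}.
Split {s0,s3,s4,s5,s7} by δ(·,y) → {s0,s4} and {s3,s7} and {s5}.
Split {s0,s4} by δ(·,x) → {s0} and {s4}.
Stable partition: {s2} | {s0} | {s6} | {s1} | {s3,s7} | {s5} | {s4} — 7 equivalence classes.
s6 and s5 end up in different blocks, so they are distinguishable. For instance, the string 'ε' is accepted from only s6.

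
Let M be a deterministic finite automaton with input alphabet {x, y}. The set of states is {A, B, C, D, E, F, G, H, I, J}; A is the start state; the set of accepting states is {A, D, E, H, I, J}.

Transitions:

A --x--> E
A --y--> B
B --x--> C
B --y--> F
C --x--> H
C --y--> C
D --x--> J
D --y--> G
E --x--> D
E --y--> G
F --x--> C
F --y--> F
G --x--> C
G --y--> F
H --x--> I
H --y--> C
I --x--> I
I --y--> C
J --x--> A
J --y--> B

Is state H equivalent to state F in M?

Initial partition by acceptance: {A,D,E,H,I,J} | {B,C,F,G}.
Refine {B,C,F,G} on symbol x: members go to different blocks, giving {B,F,G} and {C}.
Refine {A,D,E,H,I,J} on symbol y: members go to different blocks, giving {A,D,E,J} and {H,I}.
The partition is now stable with 4 blocks: {A,D,E,J} | {B,F,G} | {C} | {H,I}.
H and F end up in different blocks, so they are distinguishable. For instance, the string 'ε' is accepted from only H.

No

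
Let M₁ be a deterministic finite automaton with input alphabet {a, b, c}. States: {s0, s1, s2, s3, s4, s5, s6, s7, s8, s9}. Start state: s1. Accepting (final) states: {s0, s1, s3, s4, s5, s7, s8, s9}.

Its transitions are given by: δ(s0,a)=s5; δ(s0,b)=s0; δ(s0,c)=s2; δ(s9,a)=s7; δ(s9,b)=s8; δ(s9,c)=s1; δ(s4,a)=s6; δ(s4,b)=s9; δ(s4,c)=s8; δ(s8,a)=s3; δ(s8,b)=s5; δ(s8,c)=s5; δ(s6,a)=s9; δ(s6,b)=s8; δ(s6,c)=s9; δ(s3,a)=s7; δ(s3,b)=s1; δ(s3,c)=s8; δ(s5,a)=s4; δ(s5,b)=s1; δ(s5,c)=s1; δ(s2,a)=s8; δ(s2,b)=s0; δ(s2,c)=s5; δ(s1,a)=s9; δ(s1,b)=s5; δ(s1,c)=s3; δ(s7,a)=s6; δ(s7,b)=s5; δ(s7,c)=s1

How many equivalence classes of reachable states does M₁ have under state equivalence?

4

Reachable states from the start: {s1,s3,s4,s5,s6,s7,s8,s9}. Unreachable: {s0,s2} — drop them.
Start with accepting vs non-accepting: {s1,s3,s4,s5,s7,s8,s9} | {s6}.
Refine {s1,s3,s4,s5,s7,s8,s9} on symbol a: members go to different blocks, giving {s1,s3,s5,s8,s9} and {s4,s7}.
On input a, block {s1,s3,s5,s8,s9} splits into {s3,s5,s9} and {s1,s8}.
Stable partition: {s3,s5,s9} | {s6} | {s4,s7} | {s1,s8} — 4 equivalence classes.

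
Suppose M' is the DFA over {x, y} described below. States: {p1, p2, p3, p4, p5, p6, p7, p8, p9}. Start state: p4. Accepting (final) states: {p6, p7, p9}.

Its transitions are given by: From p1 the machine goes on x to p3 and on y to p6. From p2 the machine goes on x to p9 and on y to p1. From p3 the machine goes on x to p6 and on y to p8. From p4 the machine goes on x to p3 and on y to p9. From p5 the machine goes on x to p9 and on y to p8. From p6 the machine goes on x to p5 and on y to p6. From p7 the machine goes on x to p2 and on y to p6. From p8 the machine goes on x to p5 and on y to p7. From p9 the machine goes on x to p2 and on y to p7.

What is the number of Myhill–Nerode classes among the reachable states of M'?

3

All states are reachable from the start state.
Initial partition by acceptance: {p6,p7,p9} | {p1,p2,p3,p4,p5,p8}.
Split {p1,p2,p3,p4,p5,p8} by δ(·,x) → {p1,p4,p8} and {p2,p3,p5}.
No further refinement is possible. Final partition (3 blocks): {p6,p7,p9} | {p1,p4,p8} | {p2,p3,p5}.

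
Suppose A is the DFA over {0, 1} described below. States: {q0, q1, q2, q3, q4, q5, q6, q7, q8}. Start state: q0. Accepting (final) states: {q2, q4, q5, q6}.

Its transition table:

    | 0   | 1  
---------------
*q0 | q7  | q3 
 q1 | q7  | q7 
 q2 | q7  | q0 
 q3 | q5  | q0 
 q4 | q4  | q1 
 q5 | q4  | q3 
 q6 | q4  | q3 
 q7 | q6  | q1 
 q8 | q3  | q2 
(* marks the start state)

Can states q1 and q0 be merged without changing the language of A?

States {q2,q8} cannot be reached from the start state, so discard them.
P0 = {q4,q5,q6} | {q0,q1,q3,q7}.
On input 0, block {q0,q1,q3,q7} splits into {q0,q1} and {q3,q7}.
On input 1, block {q4,q5,q6} splits into {q5,q6} and {q4}.
The partition is now stable with 4 blocks: {q5,q6} | {q0,q1} | {q3,q7} | {q4}.
q1 and q0 lie in the same block of the stable partition, so they are equivalent — no string distinguishes them.

Yes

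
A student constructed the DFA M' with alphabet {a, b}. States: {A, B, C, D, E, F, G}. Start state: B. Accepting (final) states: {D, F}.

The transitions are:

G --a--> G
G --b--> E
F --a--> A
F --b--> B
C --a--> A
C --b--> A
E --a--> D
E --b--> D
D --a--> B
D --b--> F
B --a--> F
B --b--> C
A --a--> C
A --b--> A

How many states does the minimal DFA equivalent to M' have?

3

First remove the unreachable states {D,E,G}; 4 states remain.
Initial partition by acceptance: {F} | {A,B,C}.
Split {A,B,C} by δ(·,a) → {A,C} and {B}.
No further refinement is possible. Final partition (3 blocks): {F} | {A,C} | {B}.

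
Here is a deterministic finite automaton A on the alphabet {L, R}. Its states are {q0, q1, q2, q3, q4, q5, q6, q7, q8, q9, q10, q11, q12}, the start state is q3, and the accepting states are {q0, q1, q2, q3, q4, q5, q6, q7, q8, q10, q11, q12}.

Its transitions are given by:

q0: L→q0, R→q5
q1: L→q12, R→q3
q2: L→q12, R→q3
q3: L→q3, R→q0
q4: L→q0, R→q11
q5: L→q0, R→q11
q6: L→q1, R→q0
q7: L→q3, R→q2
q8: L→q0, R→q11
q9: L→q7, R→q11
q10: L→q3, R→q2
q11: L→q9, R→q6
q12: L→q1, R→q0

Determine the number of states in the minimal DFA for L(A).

First remove the unreachable states {q4,q8,q10}; 10 states remain.
P0 = {q0,q1,q2,q3,q5,q6,q7,q11,q12} | {q9}.
On input L, block {q0,q1,q2,q3,q5,q6,q7,q11,q12} splits into {q0,q1,q2,q3,q5,q6,q7,q12} and {q11}.
On input R, block {q0,q1,q2,q3,q5,q6,q7,q12} splits into {q0,q1,q2,q3,q6,q7,q12} and {q5}.
Refine {q0,q1,q2,q3,q6,q7,q12} on symbol R: members go to different blocks, giving {q1,q2,q3,q6,q7,q12} and {q0}.
Refine {q1,q2,q3,q6,q7,q12} on symbol R: members go to different blocks, giving {q1,q2,q7} and {q3,q6,q12}.
On input R, block {q1,q2,q7} splits into {q1,q2} and {q7}.
On input L, block {q3,q6,q12} splits into {q6,q12} and {q3}.
No further refinement is possible. Final partition (8 blocks): {q1,q2} | {q9} | {q11} | {q5} | {q0} | {q6,q12} | {q7} | {q3}.

8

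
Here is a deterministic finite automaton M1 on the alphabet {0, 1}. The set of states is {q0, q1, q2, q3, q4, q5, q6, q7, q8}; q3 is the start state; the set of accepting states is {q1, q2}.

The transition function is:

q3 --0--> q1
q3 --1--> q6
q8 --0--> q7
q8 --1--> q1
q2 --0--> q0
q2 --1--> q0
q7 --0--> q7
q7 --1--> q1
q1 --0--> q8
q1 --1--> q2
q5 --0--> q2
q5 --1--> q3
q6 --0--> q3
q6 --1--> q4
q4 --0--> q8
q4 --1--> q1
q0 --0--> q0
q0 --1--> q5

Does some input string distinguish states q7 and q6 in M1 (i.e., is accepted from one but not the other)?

Yes

Every state is reachable, so we keep all 9.
Initial partition by acceptance: {q1,q2} | {q0,q3,q4,q5,q6,q7,q8}.
On input 1, block {q1,q2} splits into {q1} and {q2}.
Split {q0,q3,q4,q5,q6,q7,q8} by δ(·,0) → {q0,q4,q6,q7,q8} and {q3} and {q5}.
Refine {q0,q4,q6,q7,q8} on symbol 0: members go to different blocks, giving {q0,q4,q7,q8} and {q6}.
Split {q0,q4,q7,q8} by δ(·,1) → {q4,q7,q8} and {q0}.
Stable partition: {q1} | {q4,q7,q8} | {q2} | {q3} | {q5} | {q6} | {q0} — 7 equivalence classes.
q7 and q6 end up in different blocks, so they are distinguishable. For instance, the string '1' is accepted from only q7.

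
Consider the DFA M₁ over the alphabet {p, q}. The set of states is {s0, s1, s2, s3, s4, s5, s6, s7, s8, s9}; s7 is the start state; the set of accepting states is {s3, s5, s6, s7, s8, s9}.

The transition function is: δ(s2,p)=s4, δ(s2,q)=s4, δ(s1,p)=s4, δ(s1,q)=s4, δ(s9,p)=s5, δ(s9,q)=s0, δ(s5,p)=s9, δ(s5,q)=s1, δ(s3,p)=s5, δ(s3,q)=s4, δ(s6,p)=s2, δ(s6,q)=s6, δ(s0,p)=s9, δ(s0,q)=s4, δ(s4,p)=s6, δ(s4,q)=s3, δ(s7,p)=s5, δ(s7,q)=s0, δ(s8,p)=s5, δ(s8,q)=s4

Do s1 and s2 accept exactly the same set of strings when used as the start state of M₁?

First remove the unreachable states {s8}; 9 states remain.
Start with accepting vs non-accepting: {s3,s5,s6,s7,s9} | {s0,s1,s2,s4}.
Split {s3,s5,s6,s7,s9} by δ(·,p) → {s3,s5,s7,s9} and {s6}.
On input p, block {s0,s1,s2,s4} splits into {s1,s2} and {s0} and {s4}.
Split {s3,s5,s7,s9} by δ(·,q) → {s7,s9} and {s3} and {s5}.
No further refinement is possible. Final partition (7 blocks): {s7,s9} | {s1,s2} | {s6} | {s0} | {s4} | {s3} | {s5}.
s1 and s2 lie in the same block of the stable partition, so they are equivalent — no string distinguishes them.

Yes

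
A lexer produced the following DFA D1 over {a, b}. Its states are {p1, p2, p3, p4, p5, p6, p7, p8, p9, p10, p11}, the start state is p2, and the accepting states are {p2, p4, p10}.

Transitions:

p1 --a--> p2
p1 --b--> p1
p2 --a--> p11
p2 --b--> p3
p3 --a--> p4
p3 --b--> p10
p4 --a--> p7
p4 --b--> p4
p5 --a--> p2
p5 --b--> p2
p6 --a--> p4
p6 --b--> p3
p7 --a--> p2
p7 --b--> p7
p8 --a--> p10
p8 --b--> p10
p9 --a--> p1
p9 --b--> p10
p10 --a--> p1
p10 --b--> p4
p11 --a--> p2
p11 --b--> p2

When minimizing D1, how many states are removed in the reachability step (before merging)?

BFS from p2 reaches {p1, p2, p3, p4, p7, p10, p11}; the 4 state(s) p5, p6, p8, p9 are never visited.

4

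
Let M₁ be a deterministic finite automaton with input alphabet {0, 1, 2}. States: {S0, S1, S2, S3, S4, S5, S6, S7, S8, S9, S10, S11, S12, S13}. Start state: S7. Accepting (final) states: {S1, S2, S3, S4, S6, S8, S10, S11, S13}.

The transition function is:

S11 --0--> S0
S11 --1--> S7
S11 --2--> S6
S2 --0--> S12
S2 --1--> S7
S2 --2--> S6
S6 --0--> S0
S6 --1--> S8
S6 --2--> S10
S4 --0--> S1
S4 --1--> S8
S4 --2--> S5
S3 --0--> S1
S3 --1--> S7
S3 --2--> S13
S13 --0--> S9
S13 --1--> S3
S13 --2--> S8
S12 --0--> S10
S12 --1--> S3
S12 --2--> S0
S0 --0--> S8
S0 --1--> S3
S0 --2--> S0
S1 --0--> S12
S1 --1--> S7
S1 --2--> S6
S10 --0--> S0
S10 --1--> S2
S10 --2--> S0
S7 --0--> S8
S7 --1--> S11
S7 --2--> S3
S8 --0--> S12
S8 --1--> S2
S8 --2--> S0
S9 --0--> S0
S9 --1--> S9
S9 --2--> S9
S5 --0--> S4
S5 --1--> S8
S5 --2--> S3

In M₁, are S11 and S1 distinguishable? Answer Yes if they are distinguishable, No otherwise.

No

States {S4,S5} cannot be reached from the start state, so discard them.
P0 = {S1,S2,S3,S6,S8,S10,S11,S13} | {S0,S7,S9,S12}.
On input 0, block {S1,S2,S3,S6,S8,S10,S11,S13} splits into {S1,S2,S6,S8,S10,S11,S13} and {S3}.
On input 1, block {S1,S2,S6,S8,S10,S11,S13} splits into {S1,S2,S11} and {S6,S8,S10} and {S13}.
Refine {S0,S7,S9,S12} on symbol 0: members go to different blocks, giving {S0,S7,S12} and {S9}.
Split {S0,S7,S12} by δ(·,1) → {S0,S12} and {S7}.
Split {S6,S8,S10} by δ(·,1) → {S8,S10} and {S6}.
Stable partition: {S1,S2,S11} | {S0,S12} | {S3} | {S8,S10} | {S13} | {S9} | {S7} | {S6} — 8 equivalence classes.
S11 and S1 lie in the same block of the stable partition, so they are equivalent — no string distinguishes them.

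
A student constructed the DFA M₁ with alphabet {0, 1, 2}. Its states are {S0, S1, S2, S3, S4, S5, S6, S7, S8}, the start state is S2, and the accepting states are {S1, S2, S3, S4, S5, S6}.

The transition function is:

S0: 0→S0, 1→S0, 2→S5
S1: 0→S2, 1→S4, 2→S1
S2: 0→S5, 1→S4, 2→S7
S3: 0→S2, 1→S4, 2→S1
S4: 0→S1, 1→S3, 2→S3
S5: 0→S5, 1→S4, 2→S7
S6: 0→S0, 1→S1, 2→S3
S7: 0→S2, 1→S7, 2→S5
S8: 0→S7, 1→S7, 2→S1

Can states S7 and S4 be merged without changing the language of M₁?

States {S0,S6,S8} cannot be reached from the start state, so discard them.
P0 = {S1,S2,S3,S4,S5} | {S7}.
Split {S1,S2,S3,S4,S5} by δ(·,2) → {S1,S3,S4} and {S2,S5}.
On input 0, block {S1,S3,S4} splits into {S1,S3} and {S4}.
Stable partition: {S1,S3} | {S7} | {S2,S5} | {S4} — 4 equivalence classes.
S7 and S4 end up in different blocks, so they are distinguishable. For instance, the string 'ε' is accepted from only S4.

No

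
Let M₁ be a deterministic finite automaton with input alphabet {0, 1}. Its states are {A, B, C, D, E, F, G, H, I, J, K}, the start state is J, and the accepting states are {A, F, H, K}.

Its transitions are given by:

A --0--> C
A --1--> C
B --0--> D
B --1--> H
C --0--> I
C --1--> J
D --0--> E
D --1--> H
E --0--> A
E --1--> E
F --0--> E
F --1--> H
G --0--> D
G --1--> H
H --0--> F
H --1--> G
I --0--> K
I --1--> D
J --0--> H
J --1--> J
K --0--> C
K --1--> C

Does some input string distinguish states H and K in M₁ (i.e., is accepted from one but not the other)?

Yes

First remove the unreachable states {B}; 10 states remain.
Start with accepting vs non-accepting: {A,F,H,K} | {C,D,E,G,I,J}.
Refine {A,F,H,K} on symbol 0: members go to different blocks, giving {A,F,K} and {H}.
Refine {A,F,K} on symbol 1: members go to different blocks, giving {A,K} and {F}.
Refine {C,D,E,G,I,J} on symbol 0: members go to different blocks, giving {C,D,G} and {E,I} and {J}.
On input 0, block {C,D,G} splits into {C,D} and {G}.
Split {C,D} by δ(·,1) → {C} and {D}.
On input 1, block {E,I} splits into {E} and {I}.
The partition is now stable with 9 blocks: {A,K} | {C} | {H} | {F} | {E} | {J} | {G} | {D} | {I}.
H and K end up in different blocks, so they are distinguishable. For instance, the string '0' is accepted from only H.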